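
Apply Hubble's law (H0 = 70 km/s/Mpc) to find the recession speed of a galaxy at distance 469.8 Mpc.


v = H0 * d = 70 * 469.8 = 32886.0

32886.0 km/s


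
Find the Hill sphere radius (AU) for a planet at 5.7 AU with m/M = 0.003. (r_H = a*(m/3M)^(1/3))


r_H = a * (m/3M)^(1/3) = 5.7 * (0.003/3)^(1/3) = 0.57

0.57 AU


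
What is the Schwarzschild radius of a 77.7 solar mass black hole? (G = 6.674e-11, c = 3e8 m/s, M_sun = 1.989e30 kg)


M = 77.7 * 1.989e30 kg = 1.545453e+32 kg. rs = 2GM/c^2 = 2 * 6.674e-11 * 1.545453e+32 / (3e8)^2 = 229207.8516

229207.8516 m


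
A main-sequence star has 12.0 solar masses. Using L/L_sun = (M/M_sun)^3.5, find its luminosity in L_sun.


L/L_sun = (M/M_sun)^3.5 = 12.0^3.5 = 5985.9676

5985.9676 L_sun


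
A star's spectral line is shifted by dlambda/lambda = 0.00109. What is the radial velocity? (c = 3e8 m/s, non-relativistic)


v = (dlambda/lambda) * c = 0.00109 * 3e8 = 327000.0

327000.0 m/s


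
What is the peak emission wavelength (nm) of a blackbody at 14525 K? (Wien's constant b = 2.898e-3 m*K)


lam_max = b / T = 2.898e-3 / 14525 = 1.995e-07 m = 199.5181 nm

199.5181 nm


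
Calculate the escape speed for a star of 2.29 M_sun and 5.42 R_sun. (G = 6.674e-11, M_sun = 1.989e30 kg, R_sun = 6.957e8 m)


M = 2.29 * 1.989e30 kg = 4.55481e+30 kg; R = 5.42 * 6.957e8 m = 3.770694e+09 m. v_esc = sqrt(2GM/R) = sqrt(2 * 6.674e-11 * 4.55481e+30 / 3.770694e+09) = 401543.4876

401543.4876 m/s


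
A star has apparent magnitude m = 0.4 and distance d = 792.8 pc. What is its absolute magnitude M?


M = m - 5*log10(d) + 5 = 0.4 - 5*log10(792.8) + 5 = -9.0958

-9.0958


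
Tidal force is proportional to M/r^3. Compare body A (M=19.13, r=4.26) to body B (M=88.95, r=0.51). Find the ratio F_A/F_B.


Ratio = (M1/r1^3) / (M2/r2^3) = (19.13/4.26^3) / (88.95/0.51^3) = 3.690e-04

3.690e-04


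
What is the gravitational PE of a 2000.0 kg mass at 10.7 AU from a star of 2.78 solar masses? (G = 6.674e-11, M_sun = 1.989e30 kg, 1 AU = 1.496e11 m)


M = 2.78 * 1.989e30 kg = 5.52942e+30 kg; r = 10.7 AU * 1.496e11 m/AU = 1.60072e+12 m. U = -GM*m/r = -(6.674e-11 * 5.52942e+30 * 2000.0) / 1.60072e+12 = -4.611e+11

-4.611e+11 J


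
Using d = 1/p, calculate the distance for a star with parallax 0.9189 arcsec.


d = 1/p = 1/0.9189 = 1.0883

1.0883 pc


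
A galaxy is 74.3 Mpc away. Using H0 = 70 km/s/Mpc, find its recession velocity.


v = H0 * d = 70 * 74.3 = 5201.0

5201.0 km/s


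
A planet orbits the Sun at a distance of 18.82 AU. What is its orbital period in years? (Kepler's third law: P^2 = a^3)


P = a^(3/2) = 18.82^1.5 = 81.645

81.645 years


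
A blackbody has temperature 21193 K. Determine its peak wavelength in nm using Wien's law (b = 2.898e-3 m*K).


lam_max = b / T = 2.898e-3 / 21193 = 1.367e-07 m = 136.7433 nm

136.7433 nm


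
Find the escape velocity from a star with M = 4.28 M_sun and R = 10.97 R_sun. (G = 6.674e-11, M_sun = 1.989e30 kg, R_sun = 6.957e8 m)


M = 4.28 * 1.989e30 kg = 8.51292e+30 kg; R = 10.97 * 6.957e8 m = 7.631829e+09 m. v_esc = sqrt(2GM/R) = sqrt(2 * 6.674e-11 * 8.51292e+30 / 7.631829e+09) = 385862.9316

385862.9316 m/s


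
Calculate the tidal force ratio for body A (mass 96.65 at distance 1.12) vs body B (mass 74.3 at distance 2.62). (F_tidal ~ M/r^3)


Ratio = (M1/r1^3) / (M2/r2^3) = (96.65/1.12^3) / (74.3/2.62^3) = 16.6519

16.6519


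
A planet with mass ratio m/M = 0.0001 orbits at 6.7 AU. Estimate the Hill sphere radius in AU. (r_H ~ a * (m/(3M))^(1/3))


r_H = a * (m/3M)^(1/3) = 6.7 * (0.0001/3)^(1/3) = 0.2156

0.2156 AU


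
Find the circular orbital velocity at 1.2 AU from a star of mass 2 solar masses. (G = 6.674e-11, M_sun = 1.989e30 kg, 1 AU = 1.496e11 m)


v = sqrt(GM/r) = sqrt(6.674e-11 * 3.978e+30 / 1.795e+11) = 38456.4393

38456.4393 m/s


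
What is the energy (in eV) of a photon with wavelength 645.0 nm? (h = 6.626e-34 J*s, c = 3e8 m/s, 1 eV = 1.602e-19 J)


E = hc/lambda = 6.626e-34 * 3e8 / 6.450e-07 = 3.082e-19 J = 1.9238 eV

1.9238 eV


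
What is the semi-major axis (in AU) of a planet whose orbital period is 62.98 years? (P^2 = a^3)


a = P^(2/3) = 62.98^(2/3) = 15.8295

15.8295 AU


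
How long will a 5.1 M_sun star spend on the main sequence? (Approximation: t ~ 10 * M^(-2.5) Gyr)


t = 10 * M^(-2.5) = 10 * 5.1^(-2.5) = 0.1702

0.1702 Gyr


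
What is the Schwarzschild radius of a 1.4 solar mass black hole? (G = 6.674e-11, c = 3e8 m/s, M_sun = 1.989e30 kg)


M = 1.4 * 1.989e30 kg = 2.7846e+30 kg. rs = 2GM/c^2 = 2 * 6.674e-11 * 2.7846e+30 / (3e8)^2 = 4129.8712

4129.8712 m


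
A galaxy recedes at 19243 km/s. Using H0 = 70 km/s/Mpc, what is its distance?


d = v / H0 = 19243 / 70 = 274.9

274.9 Mpc


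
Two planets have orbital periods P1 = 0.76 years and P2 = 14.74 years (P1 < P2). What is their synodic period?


1/P_syn = |1/P1 - 1/P2| = |1/0.76 - 1/14.74| => P_syn = 0.8013

0.8013 years


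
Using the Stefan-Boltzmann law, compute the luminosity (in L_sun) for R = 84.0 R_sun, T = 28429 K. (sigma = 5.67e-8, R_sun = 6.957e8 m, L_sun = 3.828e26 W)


R = 84.0 * 6.957e8 m = 5.84388e+10 m. L = 4*pi*R^2*sigma*T^4 = 4*pi*(5.84388e+10)^2 * 5.67e-8 * 28429^4 = 1.589431573e+33 W. L/L_sun = 1.589431573e+33 / 3.828e26 = 4.152e+06

4.152e+06 L_sun


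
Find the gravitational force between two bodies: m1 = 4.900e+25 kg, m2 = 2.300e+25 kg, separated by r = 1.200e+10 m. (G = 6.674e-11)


F = G*m1*m2/r^2 = 6.674e-11 * 4.900e+25 * 2.300e+25 / (1.200e+10)^2 = 6.674e-11 * 1.127e+51 / 1.440e+20 = 5.223e+20

5.223e+20 N


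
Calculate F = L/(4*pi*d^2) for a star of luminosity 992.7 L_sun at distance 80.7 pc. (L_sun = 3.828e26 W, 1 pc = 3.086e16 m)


F = L / (4*pi*d^2) = 3.800e+29 / (4*pi*(2.490e+18)^2) = 4.876e-09

4.876e-09 W/m^2


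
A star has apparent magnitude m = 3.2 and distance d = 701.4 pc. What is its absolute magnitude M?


M = m - 5*log10(d) + 5 = 3.2 - 5*log10(701.4) + 5 = -6.0298

-6.0298


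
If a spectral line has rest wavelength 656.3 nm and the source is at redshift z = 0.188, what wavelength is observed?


lam_obs = lam_emit * (1 + z) = 656.3 * (1 + 0.188) = 779.6844

779.6844 nm


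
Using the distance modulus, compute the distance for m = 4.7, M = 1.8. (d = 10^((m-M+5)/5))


d = 10^((m - M + 5)/5) = 10^((4.7 - 1.8 + 5)/5) = 38.0189

38.0189 pc


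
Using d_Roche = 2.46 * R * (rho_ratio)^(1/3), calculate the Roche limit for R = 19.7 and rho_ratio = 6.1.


d_Roche = 2.46 * 19.7 * 6.1^(1/3) = 88.5478

88.5478


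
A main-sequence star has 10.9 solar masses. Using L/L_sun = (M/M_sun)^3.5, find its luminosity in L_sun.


L/L_sun = (M/M_sun)^3.5 = 10.9^3.5 = 4275.5574

4275.5574 L_sun


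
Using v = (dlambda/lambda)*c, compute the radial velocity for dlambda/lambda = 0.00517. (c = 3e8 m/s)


v = (dlambda/lambda) * c = 0.00517 * 3e8 = 1.551e+06

1.551e+06 m/s


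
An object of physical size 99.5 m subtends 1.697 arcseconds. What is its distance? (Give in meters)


D = size / theta_rad, theta_rad = 1.697 * pi/(180*3600) = 8.227e-06, D = 1.209e+07

1.209e+07 m


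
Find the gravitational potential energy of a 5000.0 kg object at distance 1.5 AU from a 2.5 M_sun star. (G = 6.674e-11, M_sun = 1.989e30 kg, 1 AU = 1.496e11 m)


M = 2.5 * 1.989e30 kg = 4.9725e+30 kg; r = 1.5 AU * 1.496e11 m/AU = 2.244e+11 m. U = -GM*m/r = -(6.674e-11 * 4.9725e+30 * 5000.0) / 2.244e+11 = -7.394e+12

-7.394e+12 J


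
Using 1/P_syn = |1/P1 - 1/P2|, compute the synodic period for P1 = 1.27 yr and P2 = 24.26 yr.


1/P_syn = |1/P1 - 1/P2| = |1/1.27 - 1/24.26| => P_syn = 1.3402

1.3402 years


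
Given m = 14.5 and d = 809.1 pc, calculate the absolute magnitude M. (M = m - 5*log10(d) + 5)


M = m - 5*log10(d) + 5 = 14.5 - 5*log10(809.1) + 5 = 4.96

4.96


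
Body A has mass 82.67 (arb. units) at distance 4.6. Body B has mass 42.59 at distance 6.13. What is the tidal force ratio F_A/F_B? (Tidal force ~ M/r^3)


Ratio = (M1/r1^3) / (M2/r2^3) = (82.67/4.6^3) / (42.59/6.13^3) = 4.5935

4.5935


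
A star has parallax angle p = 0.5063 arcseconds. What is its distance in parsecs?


d = 1/p = 1/0.5063 = 1.9751

1.9751 pc


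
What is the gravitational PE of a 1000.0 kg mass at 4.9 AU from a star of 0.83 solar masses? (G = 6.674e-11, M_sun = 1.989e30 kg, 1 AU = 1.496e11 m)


M = 0.83 * 1.989e30 kg = 1.65087e+30 kg; r = 4.9 AU * 1.496e11 m/AU = 7.3304e+11 m. U = -GM*m/r = -(6.674e-11 * 1.65087e+30 * 1000.0) / 7.3304e+11 = -1.503e+11

-1.503e+11 J


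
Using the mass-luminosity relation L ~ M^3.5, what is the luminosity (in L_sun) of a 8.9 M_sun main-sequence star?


L/L_sun = (M/M_sun)^3.5 = 8.9^3.5 = 2103.1247

2103.1247 L_sun


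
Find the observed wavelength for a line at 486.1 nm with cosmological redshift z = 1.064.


lam_obs = lam_emit * (1 + z) = 486.1 * (1 + 1.064) = 1003.3104

1003.3104 nm


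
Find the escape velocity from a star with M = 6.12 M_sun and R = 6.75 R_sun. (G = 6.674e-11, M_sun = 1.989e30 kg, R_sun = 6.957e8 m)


M = 6.12 * 1.989e30 kg = 1.217268e+31 kg; R = 6.75 * 6.957e8 m = 4.695975e+09 m. v_esc = sqrt(2GM/R) = sqrt(2 * 6.674e-11 * 1.217268e+31 / 4.695975e+09) = 588218.0045

588218.0045 m/s


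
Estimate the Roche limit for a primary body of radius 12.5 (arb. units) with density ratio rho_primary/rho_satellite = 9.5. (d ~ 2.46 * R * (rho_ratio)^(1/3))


d_Roche = 2.46 * 12.5 * 9.5^(1/3) = 65.1258

65.1258


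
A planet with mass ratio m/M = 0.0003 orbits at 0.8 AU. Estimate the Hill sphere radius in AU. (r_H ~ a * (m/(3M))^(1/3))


r_H = a * (m/3M)^(1/3) = 0.8 * (0.0003/3)^(1/3) = 0.0371

0.0371 AU


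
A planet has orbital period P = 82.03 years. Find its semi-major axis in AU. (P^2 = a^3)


a = P^(2/3) = 82.03^(2/3) = 18.8791

18.8791 AU


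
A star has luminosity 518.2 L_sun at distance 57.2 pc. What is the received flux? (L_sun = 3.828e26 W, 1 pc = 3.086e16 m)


F = L / (4*pi*d^2) = 1.984e+29 / (4*pi*(1.765e+18)^2) = 5.066e-09

5.066e-09 W/m^2


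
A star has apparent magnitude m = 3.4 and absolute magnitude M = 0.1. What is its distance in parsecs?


d = 10^((m - M + 5)/5) = 10^((3.4 - 0.1 + 5)/5) = 45.7088

45.7088 pc


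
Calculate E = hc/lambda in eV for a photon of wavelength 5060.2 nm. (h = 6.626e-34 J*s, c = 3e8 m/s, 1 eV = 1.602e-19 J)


E = hc/lambda = 6.626e-34 * 3e8 / 5.060e-06 = 3.928e-20 J = 0.2452 eV

0.2452 eV


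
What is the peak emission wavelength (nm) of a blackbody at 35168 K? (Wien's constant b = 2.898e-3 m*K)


lam_max = b / T = 2.898e-3 / 35168 = 8.240e-08 m = 82.4045 nm

82.4045 nm


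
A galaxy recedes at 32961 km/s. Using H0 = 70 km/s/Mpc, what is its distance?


d = v / H0 = 32961 / 70 = 470.8714

470.8714 Mpc


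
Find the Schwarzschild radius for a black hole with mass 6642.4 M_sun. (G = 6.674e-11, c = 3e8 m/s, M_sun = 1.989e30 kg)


M = 6642.4 * 1.989e30 kg = 1.32117336e+34 kg. rs = 2GM/c^2 = 2 * 6.674e-11 * 1.32117336e+34 / (3e8)^2 = 1.959e+07

1.959e+07 m


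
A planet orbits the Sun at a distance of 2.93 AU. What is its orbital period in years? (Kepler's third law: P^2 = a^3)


P = a^(3/2) = 2.93^1.5 = 5.0154

5.0154 years


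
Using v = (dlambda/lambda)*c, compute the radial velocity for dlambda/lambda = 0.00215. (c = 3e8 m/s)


v = (dlambda/lambda) * c = 0.00215 * 3e8 = 645000.0

645000.0 m/s


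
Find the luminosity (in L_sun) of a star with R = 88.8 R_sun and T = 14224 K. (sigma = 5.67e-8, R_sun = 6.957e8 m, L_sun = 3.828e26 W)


R = 88.8 * 6.957e8 m = 6.177816e+10 m. L = 4*pi*R^2*sigma*T^4 = 4*pi*(6.177816e+10)^2 * 5.67e-8 * 14224^4 = 1.113140119e+32 W. L/L_sun = 1.113140119e+32 / 3.828e26 = 290788.9549

290788.9549 L_sun


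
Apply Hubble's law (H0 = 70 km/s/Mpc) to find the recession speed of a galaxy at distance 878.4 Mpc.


v = H0 * d = 70 * 878.4 = 61488.0

61488.0 km/s


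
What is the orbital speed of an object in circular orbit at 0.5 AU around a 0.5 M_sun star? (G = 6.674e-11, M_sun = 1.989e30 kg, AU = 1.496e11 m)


v = sqrt(GM/r) = sqrt(6.674e-11 * 9.945e+29 / 7.480e+10) = 29788.2298

29788.2298 m/s


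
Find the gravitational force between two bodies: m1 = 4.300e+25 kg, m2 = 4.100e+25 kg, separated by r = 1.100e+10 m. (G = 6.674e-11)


F = G*m1*m2/r^2 = 6.674e-11 * 4.300e+25 * 4.100e+25 / (1.100e+10)^2 = 6.674e-11 * 1.763e+51 / 1.210e+20 = 9.724e+20

9.724e+20 N


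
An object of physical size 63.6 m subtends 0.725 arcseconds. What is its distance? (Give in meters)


D = size / theta_rad, theta_rad = 0.725 * pi/(180*3600) = 3.515e-06, D = 1.809e+07

1.809e+07 m


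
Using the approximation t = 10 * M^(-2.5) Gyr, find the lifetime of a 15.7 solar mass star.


t = 10 * M^(-2.5) = 10 * 15.7^(-2.5) = 0.0102

0.0102 Gyr


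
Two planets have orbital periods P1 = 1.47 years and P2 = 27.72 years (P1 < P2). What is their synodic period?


1/P_syn = |1/P1 - 1/P2| = |1/1.47 - 1/27.72| => P_syn = 1.5523

1.5523 years


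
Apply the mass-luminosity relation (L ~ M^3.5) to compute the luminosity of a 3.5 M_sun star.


L/L_sun = (M/M_sun)^3.5 = 3.5^3.5 = 80.2118

80.2118 L_sun


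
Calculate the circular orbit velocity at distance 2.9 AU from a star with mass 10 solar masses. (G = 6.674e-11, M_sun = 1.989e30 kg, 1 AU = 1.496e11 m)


v = sqrt(GM/r) = sqrt(6.674e-11 * 1.989e+31 / 4.338e+11) = 55315.3541

55315.3541 m/s


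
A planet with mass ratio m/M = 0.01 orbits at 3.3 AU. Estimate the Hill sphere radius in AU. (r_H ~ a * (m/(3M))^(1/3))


r_H = a * (m/3M)^(1/3) = 3.3 * (0.01/3)^(1/3) = 0.493

0.493 AU


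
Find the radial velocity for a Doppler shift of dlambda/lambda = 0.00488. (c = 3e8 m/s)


v = (dlambda/lambda) * c = 0.00488 * 3e8 = 1.464e+06

1.464e+06 m/s


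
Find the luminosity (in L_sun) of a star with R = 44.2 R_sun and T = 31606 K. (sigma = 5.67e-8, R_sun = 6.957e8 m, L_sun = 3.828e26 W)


R = 44.2 * 6.957e8 m = 3.074994e+10 m. L = 4*pi*R^2*sigma*T^4 = 4*pi*(3.074994e+10)^2 * 5.67e-8 * 31606^4 = 6.722945822e+32 W. L/L_sun = 6.722945822e+32 / 3.828e26 = 1.756e+06

1.756e+06 L_sun


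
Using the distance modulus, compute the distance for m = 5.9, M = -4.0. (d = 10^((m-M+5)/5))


d = 10^((m - M + 5)/5) = 10^((5.9 - -4.0 + 5)/5) = 954.9926

954.9926 pc


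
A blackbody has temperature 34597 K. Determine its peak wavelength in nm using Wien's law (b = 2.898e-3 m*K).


lam_max = b / T = 2.898e-3 / 34597 = 8.376e-08 m = 83.7645 nm

83.7645 nm


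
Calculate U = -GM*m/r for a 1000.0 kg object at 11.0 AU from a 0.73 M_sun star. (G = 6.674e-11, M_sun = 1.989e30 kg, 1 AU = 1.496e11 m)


M = 0.73 * 1.989e30 kg = 1.45197e+30 kg; r = 11.0 AU * 1.496e11 m/AU = 1.6456e+12 m. U = -GM*m/r = -(6.674e-11 * 1.45197e+30 * 1000.0) / 1.6456e+12 = -5.889e+10

-5.889e+10 J


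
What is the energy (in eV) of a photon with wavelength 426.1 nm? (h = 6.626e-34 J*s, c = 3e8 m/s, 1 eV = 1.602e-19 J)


E = hc/lambda = 6.626e-34 * 3e8 / 4.261e-07 = 4.665e-19 J = 2.912 eV

2.912 eV


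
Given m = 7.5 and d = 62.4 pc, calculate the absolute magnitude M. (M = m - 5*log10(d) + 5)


M = m - 5*log10(d) + 5 = 7.5 - 5*log10(62.4) + 5 = 3.5241

3.5241


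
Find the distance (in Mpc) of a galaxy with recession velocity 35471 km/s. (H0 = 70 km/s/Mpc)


d = v / H0 = 35471 / 70 = 506.7286

506.7286 Mpc


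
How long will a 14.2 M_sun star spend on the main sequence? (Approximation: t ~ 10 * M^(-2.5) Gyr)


t = 10 * M^(-2.5) = 10 * 14.2^(-2.5) = 0.0132

0.0132 Gyr


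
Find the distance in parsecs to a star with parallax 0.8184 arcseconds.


d = 1/p = 1/0.8184 = 1.2219

1.2219 pc


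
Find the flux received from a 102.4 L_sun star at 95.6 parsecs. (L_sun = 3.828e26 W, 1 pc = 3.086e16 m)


F = L / (4*pi*d^2) = 3.920e+28 / (4*pi*(2.950e+18)^2) = 3.584e-10

3.584e-10 W/m^2


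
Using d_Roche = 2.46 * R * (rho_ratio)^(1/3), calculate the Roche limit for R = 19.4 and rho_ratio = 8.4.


d_Roche = 2.46 * 19.4 * 8.4^(1/3) = 97.013

97.013


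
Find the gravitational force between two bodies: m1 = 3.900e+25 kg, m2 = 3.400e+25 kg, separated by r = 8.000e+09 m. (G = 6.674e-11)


F = G*m1*m2/r^2 = 6.674e-11 * 3.900e+25 * 3.400e+25 / (8.000e+09)^2 = 6.674e-11 * 1.326e+51 / 6.400e+19 = 1.383e+21

1.383e+21 N


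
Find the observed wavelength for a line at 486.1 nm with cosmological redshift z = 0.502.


lam_obs = lam_emit * (1 + z) = 486.1 * (1 + 0.502) = 730.1222

730.1222 nm


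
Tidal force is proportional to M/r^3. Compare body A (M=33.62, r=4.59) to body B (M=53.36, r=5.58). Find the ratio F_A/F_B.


Ratio = (M1/r1^3) / (M2/r2^3) = (33.62/4.59^3) / (53.36/5.58^3) = 1.132

1.132


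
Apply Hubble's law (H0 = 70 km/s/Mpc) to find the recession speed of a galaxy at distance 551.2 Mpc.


v = H0 * d = 70 * 551.2 = 38584.0

38584.0 km/s


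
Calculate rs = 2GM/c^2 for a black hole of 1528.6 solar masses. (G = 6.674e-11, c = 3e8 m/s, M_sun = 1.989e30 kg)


M = 1528.6 * 1.989e30 kg = 3.0403854e+33 kg. rs = 2GM/c^2 = 2 * 6.674e-11 * 3.0403854e+33 / (3e8)^2 = 4.509e+06

4.509e+06 m


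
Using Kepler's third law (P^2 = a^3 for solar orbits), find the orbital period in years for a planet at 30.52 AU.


P = a^(3/2) = 30.52^1.5 = 168.6075

168.6075 years


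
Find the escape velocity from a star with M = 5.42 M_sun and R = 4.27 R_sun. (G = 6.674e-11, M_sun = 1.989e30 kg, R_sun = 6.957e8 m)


M = 5.42 * 1.989e30 kg = 1.078038e+31 kg; R = 4.27 * 6.957e8 m = 2.970639e+09 m. v_esc = sqrt(2GM/R) = sqrt(2 * 6.674e-11 * 1.078038e+31 / 2.970639e+09) = 695985.5047

695985.5047 m/s


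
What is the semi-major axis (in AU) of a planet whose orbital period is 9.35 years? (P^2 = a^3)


a = P^(2/3) = 9.35^(2/3) = 4.4382

4.4382 AU


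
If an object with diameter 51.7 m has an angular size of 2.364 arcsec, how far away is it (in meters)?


D = size / theta_rad, theta_rad = 2.364 * pi/(180*3600) = 1.146e-05, D = 4.511e+06

4.511e+06 m


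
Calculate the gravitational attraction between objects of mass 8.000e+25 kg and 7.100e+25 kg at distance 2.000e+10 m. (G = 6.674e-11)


F = G*m1*m2/r^2 = 6.674e-11 * 8.000e+25 * 7.100e+25 / (2.000e+10)^2 = 6.674e-11 * 5.680e+51 / 4.000e+20 = 9.477e+20

9.477e+20 N


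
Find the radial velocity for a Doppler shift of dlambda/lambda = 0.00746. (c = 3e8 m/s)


v = (dlambda/lambda) * c = 0.00746 * 3e8 = 2.238e+06

2.238e+06 m/s


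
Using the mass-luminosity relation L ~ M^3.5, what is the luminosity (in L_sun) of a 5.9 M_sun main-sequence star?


L/L_sun = (M/M_sun)^3.5 = 5.9^3.5 = 498.8639

498.8639 L_sun


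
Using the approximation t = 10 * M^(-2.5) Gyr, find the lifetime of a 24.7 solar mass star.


t = 10 * M^(-2.5) = 10 * 24.7^(-2.5) = 0.0033

0.0033 Gyr


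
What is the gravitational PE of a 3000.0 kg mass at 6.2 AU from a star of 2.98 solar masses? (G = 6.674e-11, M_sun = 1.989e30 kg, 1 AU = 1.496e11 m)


M = 2.98 * 1.989e30 kg = 5.92722e+30 kg; r = 6.2 AU * 1.496e11 m/AU = 9.2752e+11 m. U = -GM*m/r = -(6.674e-11 * 5.92722e+30 * 3000.0) / 9.2752e+11 = -1.279e+12

-1.279e+12 J


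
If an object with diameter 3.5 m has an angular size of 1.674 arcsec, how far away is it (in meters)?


D = size / theta_rad, theta_rad = 1.674 * pi/(180*3600) = 8.116e-06, D = 431258.5555

431258.5555 m


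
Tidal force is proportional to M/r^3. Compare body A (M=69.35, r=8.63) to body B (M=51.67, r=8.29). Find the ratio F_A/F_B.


Ratio = (M1/r1^3) / (M2/r2^3) = (69.35/8.63^3) / (51.67/8.29^3) = 1.1897

1.1897


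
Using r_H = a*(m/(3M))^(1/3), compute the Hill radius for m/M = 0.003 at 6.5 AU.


r_H = a * (m/3M)^(1/3) = 6.5 * (0.003/3)^(1/3) = 0.65

0.65 AU


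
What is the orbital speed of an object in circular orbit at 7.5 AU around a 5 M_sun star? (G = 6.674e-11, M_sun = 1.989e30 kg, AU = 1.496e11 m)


v = sqrt(GM/r) = sqrt(6.674e-11 * 9.945e+30 / 1.122e+12) = 24321.9878

24321.9878 m/s


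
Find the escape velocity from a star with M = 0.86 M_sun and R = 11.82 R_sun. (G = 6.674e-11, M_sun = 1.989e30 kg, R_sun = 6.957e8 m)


M = 0.86 * 1.989e30 kg = 1.71054e+30 kg; R = 11.82 * 6.957e8 m = 8.223174e+09 m. v_esc = sqrt(2GM/R) = sqrt(2 * 6.674e-11 * 1.71054e+30 / 8.223174e+09) = 166630.6837

166630.6837 m/s


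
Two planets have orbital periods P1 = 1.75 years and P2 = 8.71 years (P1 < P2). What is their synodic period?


1/P_syn = |1/P1 - 1/P2| = |1/1.75 - 1/8.71| => P_syn = 2.19

2.19 years


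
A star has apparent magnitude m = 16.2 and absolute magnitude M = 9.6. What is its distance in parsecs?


d = 10^((m - M + 5)/5) = 10^((16.2 - 9.6 + 5)/5) = 208.9296

208.9296 pc


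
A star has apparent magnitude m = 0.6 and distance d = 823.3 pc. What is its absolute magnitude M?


M = m - 5*log10(d) + 5 = 0.6 - 5*log10(823.3) + 5 = -8.9778

-8.9778


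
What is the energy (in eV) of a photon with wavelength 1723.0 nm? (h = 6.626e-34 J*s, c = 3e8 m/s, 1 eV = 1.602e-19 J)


E = hc/lambda = 6.626e-34 * 3e8 / 1.723e-06 = 1.154e-19 J = 0.7202 eV

0.7202 eV


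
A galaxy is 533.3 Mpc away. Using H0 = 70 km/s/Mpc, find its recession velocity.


v = H0 * d = 70 * 533.3 = 37331.0

37331.0 km/s


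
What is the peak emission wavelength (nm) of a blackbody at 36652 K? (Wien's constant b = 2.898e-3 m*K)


lam_max = b / T = 2.898e-3 / 36652 = 7.907e-08 m = 79.068 nm

79.068 nm


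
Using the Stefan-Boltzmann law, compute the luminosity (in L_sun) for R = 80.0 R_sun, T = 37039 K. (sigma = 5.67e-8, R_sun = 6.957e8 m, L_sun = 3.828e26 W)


R = 80.0 * 6.957e8 m = 5.5656e+10 m. L = 4*pi*R^2*sigma*T^4 = 4*pi*(5.5656e+10)^2 * 5.67e-8 * 37039^4 = 4.153879701e+33 W. L/L_sun = 4.153879701e+33 / 3.828e26 = 1.085e+07

1.085e+07 L_sun


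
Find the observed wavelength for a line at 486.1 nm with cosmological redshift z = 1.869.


lam_obs = lam_emit * (1 + z) = 486.1 * (1 + 1.869) = 1394.6209

1394.6209 nm


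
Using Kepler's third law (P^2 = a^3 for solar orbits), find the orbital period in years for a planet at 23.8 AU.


P = a^(3/2) = 23.8^1.5 = 116.1089

116.1089 years


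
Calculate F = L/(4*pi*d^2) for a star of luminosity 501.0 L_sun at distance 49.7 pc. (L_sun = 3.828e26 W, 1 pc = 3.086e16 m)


F = L / (4*pi*d^2) = 1.918e+29 / (4*pi*(1.534e+18)^2) = 6.488e-09

6.488e-09 W/m^2


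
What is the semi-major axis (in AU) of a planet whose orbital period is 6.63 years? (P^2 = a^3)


a = P^(2/3) = 6.63^(2/3) = 3.5292

3.5292 AU


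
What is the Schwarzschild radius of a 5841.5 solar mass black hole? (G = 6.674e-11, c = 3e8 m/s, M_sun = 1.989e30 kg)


M = 5841.5 * 1.989e30 kg = 1.16187435e+34 kg. rs = 2GM/c^2 = 2 * 6.674e-11 * 1.16187435e+34 / (3e8)^2 = 1.723e+07

1.723e+07 m


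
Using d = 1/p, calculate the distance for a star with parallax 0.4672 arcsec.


d = 1/p = 1/0.4672 = 2.1404

2.1404 pc


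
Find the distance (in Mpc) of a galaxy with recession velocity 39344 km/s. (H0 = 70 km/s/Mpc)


d = v / H0 = 39344 / 70 = 562.0571

562.0571 Mpc


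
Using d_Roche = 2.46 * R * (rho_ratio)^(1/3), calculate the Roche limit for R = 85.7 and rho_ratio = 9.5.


d_Roche = 2.46 * 85.7 * 9.5^(1/3) = 446.5024

446.5024


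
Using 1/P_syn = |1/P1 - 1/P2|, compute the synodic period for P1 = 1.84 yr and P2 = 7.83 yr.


1/P_syn = |1/P1 - 1/P2| = |1/1.84 - 1/7.83| => P_syn = 2.4052

2.4052 years


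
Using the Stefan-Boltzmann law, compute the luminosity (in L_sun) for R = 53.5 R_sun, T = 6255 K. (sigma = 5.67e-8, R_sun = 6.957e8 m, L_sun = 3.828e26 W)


R = 53.5 * 6.957e8 m = 3.721995e+10 m. L = 4*pi*R^2*sigma*T^4 = 4*pi*(3.721995e+10)^2 * 5.67e-8 * 6255^4 = 1.510962722e+30 W. L/L_sun = 1.510962722e+30 / 3.828e26 = 3947.1335

3947.1335 L_sun


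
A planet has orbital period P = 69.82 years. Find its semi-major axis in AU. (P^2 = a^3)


a = P^(2/3) = 69.82^(2/3) = 16.9559

16.9559 AU


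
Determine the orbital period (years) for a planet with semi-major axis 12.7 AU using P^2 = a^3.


P = a^(3/2) = 12.7^1.5 = 45.2591

45.2591 years


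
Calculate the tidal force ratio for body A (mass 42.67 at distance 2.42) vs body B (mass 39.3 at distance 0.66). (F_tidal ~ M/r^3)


Ratio = (M1/r1^3) / (M2/r2^3) = (42.67/2.42^3) / (39.3/0.66^3) = 0.022

0.022


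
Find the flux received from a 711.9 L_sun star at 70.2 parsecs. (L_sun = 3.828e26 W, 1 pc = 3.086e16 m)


F = L / (4*pi*d^2) = 2.725e+29 / (4*pi*(2.166e+18)^2) = 4.621e-09

4.621e-09 W/m^2


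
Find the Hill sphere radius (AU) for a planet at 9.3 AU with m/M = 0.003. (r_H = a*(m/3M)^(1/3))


r_H = a * (m/3M)^(1/3) = 9.3 * (0.003/3)^(1/3) = 0.93

0.93 AU


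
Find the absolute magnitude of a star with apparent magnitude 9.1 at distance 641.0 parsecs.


M = m - 5*log10(d) + 5 = 9.1 - 5*log10(641.0) + 5 = 0.0657

0.0657


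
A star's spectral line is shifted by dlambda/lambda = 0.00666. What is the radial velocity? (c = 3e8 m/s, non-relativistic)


v = (dlambda/lambda) * c = 0.00666 * 3e8 = 1.998e+06

1.998e+06 m/s


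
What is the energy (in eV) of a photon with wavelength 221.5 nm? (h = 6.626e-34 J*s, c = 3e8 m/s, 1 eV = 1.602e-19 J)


E = hc/lambda = 6.626e-34 * 3e8 / 2.215e-07 = 8.974e-19 J = 5.6019 eV

5.6019 eV


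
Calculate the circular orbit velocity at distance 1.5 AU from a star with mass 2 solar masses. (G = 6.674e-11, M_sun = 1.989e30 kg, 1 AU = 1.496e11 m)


v = sqrt(GM/r) = sqrt(6.674e-11 * 3.978e+30 / 2.244e+11) = 34396.485

34396.485 m/s


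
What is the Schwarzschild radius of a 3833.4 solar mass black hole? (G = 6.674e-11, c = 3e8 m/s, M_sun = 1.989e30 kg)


M = 3833.4 * 1.989e30 kg = 7.6246326e+33 kg. rs = 2GM/c^2 = 2 * 6.674e-11 * 7.6246326e+33 / (3e8)^2 = 1.131e+07

1.131e+07 m


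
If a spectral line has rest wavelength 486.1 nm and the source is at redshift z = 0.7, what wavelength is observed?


lam_obs = lam_emit * (1 + z) = 486.1 * (1 + 0.7) = 826.37

826.37 nm


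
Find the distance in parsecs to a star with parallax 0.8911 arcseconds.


d = 1/p = 1/0.8911 = 1.1222

1.1222 pc


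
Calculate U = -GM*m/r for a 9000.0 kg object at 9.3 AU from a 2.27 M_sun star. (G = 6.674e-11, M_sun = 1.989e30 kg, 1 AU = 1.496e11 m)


M = 2.27 * 1.989e30 kg = 4.51503e+30 kg; r = 9.3 AU * 1.496e11 m/AU = 1.39128e+12 m. U = -GM*m/r = -(6.674e-11 * 4.51503e+30 * 9000.0) / 1.39128e+12 = -1.949e+12

-1.949e+12 J


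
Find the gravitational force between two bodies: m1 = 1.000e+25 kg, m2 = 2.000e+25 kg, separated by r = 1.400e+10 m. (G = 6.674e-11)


F = G*m1*m2/r^2 = 6.674e-11 * 1.000e+25 * 2.000e+25 / (1.400e+10)^2 = 6.674e-11 * 2.000e+50 / 1.960e+20 = 6.810e+19

6.810e+19 N


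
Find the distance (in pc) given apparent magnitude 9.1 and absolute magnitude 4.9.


d = 10^((m - M + 5)/5) = 10^((9.1 - 4.9 + 5)/5) = 69.1831

69.1831 pc


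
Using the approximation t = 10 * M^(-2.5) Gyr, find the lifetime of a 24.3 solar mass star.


t = 10 * M^(-2.5) = 10 * 24.3^(-2.5) = 0.0034

0.0034 Gyr


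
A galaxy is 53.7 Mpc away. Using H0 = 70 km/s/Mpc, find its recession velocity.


v = H0 * d = 70 * 53.7 = 3759.0

3759.0 km/s


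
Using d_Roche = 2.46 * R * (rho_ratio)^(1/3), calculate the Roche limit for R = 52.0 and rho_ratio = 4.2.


d_Roche = 2.46 * 52.0 * 4.2^(1/3) = 206.3898

206.3898


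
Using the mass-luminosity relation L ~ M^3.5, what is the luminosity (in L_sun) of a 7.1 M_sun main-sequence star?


L/L_sun = (M/M_sun)^3.5 = 7.1^3.5 = 953.6834

953.6834 L_sun


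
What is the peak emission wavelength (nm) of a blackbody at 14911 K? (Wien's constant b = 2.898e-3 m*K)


lam_max = b / T = 2.898e-3 / 14911 = 1.944e-07 m = 194.3532 nm

194.3532 nm


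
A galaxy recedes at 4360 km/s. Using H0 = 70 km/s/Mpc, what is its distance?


d = v / H0 = 4360 / 70 = 62.2857

62.2857 Mpc


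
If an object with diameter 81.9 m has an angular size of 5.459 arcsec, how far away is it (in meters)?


D = size / theta_rad, theta_rad = 5.459 * pi/(180*3600) = 2.647e-05, D = 3.095e+06

3.095e+06 m


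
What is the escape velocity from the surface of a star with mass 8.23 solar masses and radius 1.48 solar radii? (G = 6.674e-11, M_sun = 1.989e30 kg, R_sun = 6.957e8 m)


M = 8.23 * 1.989e30 kg = 1.636947e+31 kg; R = 1.48 * 6.957e8 m = 1.029636e+09 m. v_esc = sqrt(2GM/R) = sqrt(2 * 6.674e-11 * 1.636947e+31 / 1.029636e+09) = 1.457e+06

1.457e+06 m/s


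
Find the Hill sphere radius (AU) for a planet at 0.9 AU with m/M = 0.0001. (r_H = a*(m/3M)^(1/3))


r_H = a * (m/3M)^(1/3) = 0.9 * (0.0001/3)^(1/3) = 0.029

0.029 AU


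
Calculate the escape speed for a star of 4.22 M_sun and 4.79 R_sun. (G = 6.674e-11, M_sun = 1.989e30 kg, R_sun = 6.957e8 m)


M = 4.22 * 1.989e30 kg = 8.39358e+30 kg; R = 4.79 * 6.957e8 m = 3.332403e+09 m. v_esc = sqrt(2GM/R) = sqrt(2 * 6.674e-11 * 8.39358e+30 / 3.332403e+09) = 579833.0387

579833.0387 m/s


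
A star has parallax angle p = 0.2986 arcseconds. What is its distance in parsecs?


d = 1/p = 1/0.2986 = 3.349

3.349 pc


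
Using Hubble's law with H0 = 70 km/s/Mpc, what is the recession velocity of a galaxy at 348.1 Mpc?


v = H0 * d = 70 * 348.1 = 24367.0

24367.0 km/s


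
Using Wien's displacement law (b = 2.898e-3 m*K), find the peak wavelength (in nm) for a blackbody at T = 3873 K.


lam_max = b / T = 2.898e-3 / 3873 = 7.483e-07 m = 748.2572 nm

748.2572 nm


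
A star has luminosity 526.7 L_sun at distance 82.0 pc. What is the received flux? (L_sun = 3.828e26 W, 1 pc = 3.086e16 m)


F = L / (4*pi*d^2) = 2.016e+29 / (4*pi*(2.531e+18)^2) = 2.506e-09

2.506e-09 W/m^2


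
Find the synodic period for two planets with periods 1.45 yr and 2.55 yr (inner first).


1/P_syn = |1/P1 - 1/P2| = |1/1.45 - 1/2.55| => P_syn = 3.3614

3.3614 years


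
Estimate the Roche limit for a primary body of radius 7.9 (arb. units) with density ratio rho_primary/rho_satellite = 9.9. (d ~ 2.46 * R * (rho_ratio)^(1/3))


d_Roche = 2.46 * 7.9 * 9.9^(1/3) = 41.7293

41.7293


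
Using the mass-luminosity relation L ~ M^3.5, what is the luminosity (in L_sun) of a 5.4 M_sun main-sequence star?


L/L_sun = (M/M_sun)^3.5 = 5.4^3.5 = 365.9133

365.9133 L_sun


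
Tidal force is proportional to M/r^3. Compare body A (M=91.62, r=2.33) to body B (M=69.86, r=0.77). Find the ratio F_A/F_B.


Ratio = (M1/r1^3) / (M2/r2^3) = (91.62/2.33^3) / (69.86/0.77^3) = 0.0473

0.0473


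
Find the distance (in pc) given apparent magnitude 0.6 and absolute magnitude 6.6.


d = 10^((m - M + 5)/5) = 10^((0.6 - 6.6 + 5)/5) = 0.631

0.631 pc


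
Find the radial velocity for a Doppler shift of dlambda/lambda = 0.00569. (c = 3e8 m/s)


v = (dlambda/lambda) * c = 0.00569 * 3e8 = 1.707e+06

1.707e+06 m/s


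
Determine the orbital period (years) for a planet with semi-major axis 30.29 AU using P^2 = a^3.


P = a^(3/2) = 30.29^1.5 = 166.7051

166.7051 years


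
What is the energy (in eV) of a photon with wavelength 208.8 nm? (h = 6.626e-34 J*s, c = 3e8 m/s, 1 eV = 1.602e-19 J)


E = hc/lambda = 6.626e-34 * 3e8 / 2.088e-07 = 9.520e-19 J = 5.9426 eV

5.9426 eV


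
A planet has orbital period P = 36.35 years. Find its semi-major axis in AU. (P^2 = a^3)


a = P^(2/3) = 36.35^(2/3) = 10.9733

10.9733 AU


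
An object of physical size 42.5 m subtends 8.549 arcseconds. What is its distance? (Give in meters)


D = size / theta_rad, theta_rad = 8.549 * pi/(180*3600) = 4.145e-05, D = 1.025e+06

1.025e+06 m


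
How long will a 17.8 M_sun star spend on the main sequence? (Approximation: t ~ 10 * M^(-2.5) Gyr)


t = 10 * M^(-2.5) = 10 * 17.8^(-2.5) = 0.0075

0.0075 Gyr


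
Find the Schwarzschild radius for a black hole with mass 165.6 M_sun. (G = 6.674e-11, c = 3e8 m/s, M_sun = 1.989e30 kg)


M = 165.6 * 1.989e30 kg = 3.293784e+32 kg. rs = 2GM/c^2 = 2 * 6.674e-11 * 3.293784e+32 / (3e8)^2 = 488504.7648

488504.7648 m


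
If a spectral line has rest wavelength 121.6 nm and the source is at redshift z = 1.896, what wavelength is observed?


lam_obs = lam_emit * (1 + z) = 121.6 * (1 + 1.896) = 352.1536

352.1536 nm


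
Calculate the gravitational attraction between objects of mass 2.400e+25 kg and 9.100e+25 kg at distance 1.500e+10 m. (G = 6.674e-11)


F = G*m1*m2/r^2 = 6.674e-11 * 2.400e+25 * 9.100e+25 / (1.500e+10)^2 = 6.674e-11 * 2.184e+51 / 2.250e+20 = 6.478e+20

6.478e+20 N


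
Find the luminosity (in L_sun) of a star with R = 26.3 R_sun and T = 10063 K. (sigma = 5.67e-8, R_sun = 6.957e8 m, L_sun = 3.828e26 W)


R = 26.3 * 6.957e8 m = 1.829691e+10 m. L = 4*pi*R^2*sigma*T^4 = 4*pi*(1.829691e+10)^2 * 5.67e-8 * 10063^4 = 2.446010502e+30 W. L/L_sun = 2.446010502e+30 / 3.828e26 = 6389.7871

6389.7871 L_sun


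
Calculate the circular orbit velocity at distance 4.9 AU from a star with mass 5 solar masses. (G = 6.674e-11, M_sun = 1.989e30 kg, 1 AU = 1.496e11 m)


v = sqrt(GM/r) = sqrt(6.674e-11 * 9.945e+30 / 7.330e+11) = 30090.6562

30090.6562 m/s


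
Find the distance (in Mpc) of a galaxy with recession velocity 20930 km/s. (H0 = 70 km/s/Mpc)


d = v / H0 = 20930 / 70 = 299.0

299.0 Mpc


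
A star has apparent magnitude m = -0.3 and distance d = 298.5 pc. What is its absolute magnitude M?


M = m - 5*log10(d) + 5 = -0.3 - 5*log10(298.5) + 5 = -7.6747

-7.6747


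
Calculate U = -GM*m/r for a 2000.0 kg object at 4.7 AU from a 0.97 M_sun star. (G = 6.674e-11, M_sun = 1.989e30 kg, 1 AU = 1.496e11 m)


M = 0.97 * 1.989e30 kg = 1.92933e+30 kg; r = 4.7 AU * 1.496e11 m/AU = 7.0312e+11 m. U = -GM*m/r = -(6.674e-11 * 1.92933e+30 * 2000.0) / 7.0312e+11 = -3.663e+11

-3.663e+11 J


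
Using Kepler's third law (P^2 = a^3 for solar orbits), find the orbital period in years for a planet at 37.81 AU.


P = a^(3/2) = 37.81^1.5 = 232.4931

232.4931 years


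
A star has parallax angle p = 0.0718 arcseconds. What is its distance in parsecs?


d = 1/p = 1/0.0718 = 13.9276

13.9276 pc


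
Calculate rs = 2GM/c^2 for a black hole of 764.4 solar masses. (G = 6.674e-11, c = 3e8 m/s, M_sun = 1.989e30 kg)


M = 764.4 * 1.989e30 kg = 1.5203916e+33 kg. rs = 2GM/c^2 = 2 * 6.674e-11 * 1.5203916e+33 / (3e8)^2 = 2.255e+06

2.255e+06 m


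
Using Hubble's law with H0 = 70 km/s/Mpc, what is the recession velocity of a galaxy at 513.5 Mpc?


v = H0 * d = 70 * 513.5 = 35945.0

35945.0 km/s


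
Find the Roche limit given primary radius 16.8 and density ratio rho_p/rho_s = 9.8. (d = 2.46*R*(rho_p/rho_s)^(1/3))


d_Roche = 2.46 * 16.8 * 9.8^(1/3) = 88.4409

88.4409


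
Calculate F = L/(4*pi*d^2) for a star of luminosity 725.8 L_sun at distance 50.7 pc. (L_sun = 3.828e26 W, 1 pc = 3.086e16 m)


F = L / (4*pi*d^2) = 2.778e+29 / (4*pi*(1.565e+18)^2) = 9.032e-09

9.032e-09 W/m^2


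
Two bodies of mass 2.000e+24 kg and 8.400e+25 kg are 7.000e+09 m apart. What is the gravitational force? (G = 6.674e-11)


F = G*m1*m2/r^2 = 6.674e-11 * 2.000e+24 * 8.400e+25 / (7.000e+09)^2 = 6.674e-11 * 1.680e+50 / 4.900e+19 = 2.288e+20

2.288e+20 N


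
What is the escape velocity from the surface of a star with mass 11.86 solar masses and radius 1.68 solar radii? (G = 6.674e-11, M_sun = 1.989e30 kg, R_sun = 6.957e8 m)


M = 11.86 * 1.989e30 kg = 2.358954e+31 kg; R = 1.68 * 6.957e8 m = 1.168776e+09 m. v_esc = sqrt(2GM/R) = sqrt(2 * 6.674e-11 * 2.358954e+31 / 1.168776e+09) = 1.641e+06

1.641e+06 m/s


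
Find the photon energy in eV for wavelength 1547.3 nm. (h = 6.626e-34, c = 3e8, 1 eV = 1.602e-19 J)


E = hc/lambda = 6.626e-34 * 3e8 / 1.547e-06 = 1.285e-19 J = 0.8019 eV

0.8019 eV


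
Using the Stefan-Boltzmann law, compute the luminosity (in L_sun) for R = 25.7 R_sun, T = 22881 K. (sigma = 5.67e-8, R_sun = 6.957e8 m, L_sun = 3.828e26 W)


R = 25.7 * 6.957e8 m = 1.787949e+10 m. L = 4*pi*R^2*sigma*T^4 = 4*pi*(1.787949e+10)^2 * 5.67e-8 * 22881^4 = 6.243141535e+31 W. L/L_sun = 6.243141535e+31 / 3.828e26 = 163091.4717

163091.4717 L_sun


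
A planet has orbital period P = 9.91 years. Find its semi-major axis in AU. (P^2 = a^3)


a = P^(2/3) = 9.91^(2/3) = 4.6137

4.6137 AU


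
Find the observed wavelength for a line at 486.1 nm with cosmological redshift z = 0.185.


lam_obs = lam_emit * (1 + z) = 486.1 * (1 + 0.185) = 576.0285

576.0285 nm


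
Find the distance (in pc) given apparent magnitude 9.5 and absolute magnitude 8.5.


d = 10^((m - M + 5)/5) = 10^((9.5 - 8.5 + 5)/5) = 15.8489

15.8489 pc


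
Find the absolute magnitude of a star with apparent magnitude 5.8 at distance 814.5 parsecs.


M = m - 5*log10(d) + 5 = 5.8 - 5*log10(814.5) + 5 = -3.7545

-3.7545


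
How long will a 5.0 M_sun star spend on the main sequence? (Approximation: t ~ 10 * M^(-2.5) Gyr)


t = 10 * M^(-2.5) = 10 * 5.0^(-2.5) = 0.1789

0.1789 Gyr


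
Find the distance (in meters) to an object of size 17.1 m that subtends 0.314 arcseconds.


D = size / theta_rad, theta_rad = 0.314 * pi/(180*3600) = 1.522e-06, D = 1.123e+07

1.123e+07 m


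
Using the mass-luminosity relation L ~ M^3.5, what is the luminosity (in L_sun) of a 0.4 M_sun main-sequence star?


L/L_sun = (M/M_sun)^3.5 = 0.4^3.5 = 0.0405

0.0405 L_sun


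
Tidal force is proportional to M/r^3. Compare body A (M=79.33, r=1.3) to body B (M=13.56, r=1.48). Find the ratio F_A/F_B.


Ratio = (M1/r1^3) / (M2/r2^3) = (79.33/1.3^3) / (13.56/1.48^3) = 8.6324

8.6324


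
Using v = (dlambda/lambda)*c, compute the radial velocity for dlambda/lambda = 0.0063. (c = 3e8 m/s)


v = (dlambda/lambda) * c = 0.0063 * 3e8 = 1.890e+06

1.890e+06 m/s


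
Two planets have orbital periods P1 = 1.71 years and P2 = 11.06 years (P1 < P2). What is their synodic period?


1/P_syn = |1/P1 - 1/P2| = |1/1.71 - 1/11.06| => P_syn = 2.0227

2.0227 years


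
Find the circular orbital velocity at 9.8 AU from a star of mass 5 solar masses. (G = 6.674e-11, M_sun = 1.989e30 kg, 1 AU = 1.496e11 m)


v = sqrt(GM/r) = sqrt(6.674e-11 * 9.945e+30 / 1.466e+12) = 21277.307

21277.307 m/s


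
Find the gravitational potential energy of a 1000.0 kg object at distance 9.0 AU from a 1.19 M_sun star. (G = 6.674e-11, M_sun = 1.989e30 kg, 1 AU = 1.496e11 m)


M = 1.19 * 1.989e30 kg = 2.36691e+30 kg; r = 9.0 AU * 1.496e11 m/AU = 1.3464e+12 m. U = -GM*m/r = -(6.674e-11 * 2.36691e+30 * 1000.0) / 1.3464e+12 = -1.173e+11

-1.173e+11 J


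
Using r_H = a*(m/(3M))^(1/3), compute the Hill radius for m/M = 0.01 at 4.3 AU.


r_H = a * (m/3M)^(1/3) = 4.3 * (0.01/3)^(1/3) = 0.6423

0.6423 AU


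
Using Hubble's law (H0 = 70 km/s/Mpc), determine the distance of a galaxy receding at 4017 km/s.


d = v / H0 = 4017 / 70 = 57.3857

57.3857 Mpc


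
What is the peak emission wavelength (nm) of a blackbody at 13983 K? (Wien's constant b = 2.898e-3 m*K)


lam_max = b / T = 2.898e-3 / 13983 = 2.073e-07 m = 207.2517 nm

207.2517 nm


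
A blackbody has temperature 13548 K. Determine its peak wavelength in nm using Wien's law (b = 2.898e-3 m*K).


lam_max = b / T = 2.898e-3 / 13548 = 2.139e-07 m = 213.9061 nm

213.9061 nm


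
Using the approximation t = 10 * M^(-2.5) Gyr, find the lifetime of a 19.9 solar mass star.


t = 10 * M^(-2.5) = 10 * 19.9^(-2.5) = 0.0057

0.0057 Gyr


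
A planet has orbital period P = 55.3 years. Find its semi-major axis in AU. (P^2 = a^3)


a = P^(2/3) = 55.3^(2/3) = 14.515

14.515 AU


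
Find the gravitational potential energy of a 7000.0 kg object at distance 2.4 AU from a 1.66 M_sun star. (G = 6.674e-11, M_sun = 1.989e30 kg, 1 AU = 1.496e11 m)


M = 1.66 * 1.989e30 kg = 3.30174e+30 kg; r = 2.4 AU * 1.496e11 m/AU = 3.5904e+11 m. U = -GM*m/r = -(6.674e-11 * 3.30174e+30 * 7000.0) / 3.5904e+11 = -4.296e+12

-4.296e+12 J
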